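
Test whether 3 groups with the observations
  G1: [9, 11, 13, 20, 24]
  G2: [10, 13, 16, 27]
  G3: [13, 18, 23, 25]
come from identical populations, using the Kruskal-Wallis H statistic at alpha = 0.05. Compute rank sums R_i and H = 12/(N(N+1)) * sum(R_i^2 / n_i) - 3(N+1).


Step 1: Combine all N = 13 observations and assign midranks.
sorted (value, group, rank): (9,G1,1), (10,G2,2), (11,G1,3), (13,G1,5), (13,G2,5), (13,G3,5), (16,G2,7), (18,G3,8), (20,G1,9), (23,G3,10), (24,G1,11), (25,G3,12), (27,G2,13)
Step 2: Sum ranks within each group.
R_1 = 29 (n_1 = 5)
R_2 = 27 (n_2 = 4)
R_3 = 35 (n_3 = 4)
Step 3: H = 12/(N(N+1)) * sum(R_i^2/n_i) - 3(N+1)
     = 12/(13*14) * (29^2/5 + 27^2/4 + 35^2/4) - 3*14
     = 0.065934 * 656.7 - 42
     = 1.298901.
Step 4: Ties present; correction factor C = 1 - 24/(13^3 - 13) = 0.989011. Corrected H = 1.298901 / 0.989011 = 1.313333.
Step 5: Under H0, H ~ chi^2(2); p-value = 0.518577.
Step 6: alpha = 0.05. fail to reject H0.

H = 1.3133, df = 2, p = 0.518577, fail to reject H0.


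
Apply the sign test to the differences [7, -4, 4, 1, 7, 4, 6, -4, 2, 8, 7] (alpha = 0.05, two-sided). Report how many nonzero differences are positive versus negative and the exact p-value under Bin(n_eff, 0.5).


Step 1: Discard zero differences. Original n = 11; n_eff = number of nonzero differences = 11.
Nonzero differences (with sign): +7, -4, +4, +1, +7, +4, +6, -4, +2, +8, +7
Step 2: Count signs: positive = 9, negative = 2.
Step 3: Under H0: P(positive) = 0.5, so the number of positives S ~ Bin(11, 0.5).
Step 4: Two-sided exact p-value = sum of Bin(11,0.5) probabilities at or below the observed probability = 0.065430.
Step 5: alpha = 0.05. fail to reject H0.

n_eff = 11, pos = 9, neg = 2, p = 0.065430, fail to reject H0.


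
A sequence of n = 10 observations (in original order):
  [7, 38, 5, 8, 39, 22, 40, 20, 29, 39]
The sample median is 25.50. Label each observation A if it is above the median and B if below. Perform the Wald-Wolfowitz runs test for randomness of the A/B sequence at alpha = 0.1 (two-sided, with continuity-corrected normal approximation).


Step 1: Compute median = 25.50; label A = above, B = below.
Labels in order: BABBABABAA  (n_A = 5, n_B = 5)
Step 2: Count runs R = 8.
Step 3: Under H0 (random ordering), E[R] = 2*n_A*n_B/(n_A+n_B) + 1 = 2*5*5/10 + 1 = 6.0000.
        Var[R] = 2*n_A*n_B*(2*n_A*n_B - n_A - n_B) / ((n_A+n_B)^2 * (n_A+n_B-1)) = 2000/900 = 2.2222.
        SD[R] = 1.4907.
Step 4: Continuity-corrected z = (R - 0.5 - E[R]) / SD[R] = (8 - 0.5 - 6.0000) / 1.4907 = 1.0062.
Step 5: Two-sided p-value via normal approximation = 2*(1 - Phi(|z|)) = 0.314305.
Step 6: alpha = 0.1. fail to reject H0.

R = 8, z = 1.0062, p = 0.314305, fail to reject H0.


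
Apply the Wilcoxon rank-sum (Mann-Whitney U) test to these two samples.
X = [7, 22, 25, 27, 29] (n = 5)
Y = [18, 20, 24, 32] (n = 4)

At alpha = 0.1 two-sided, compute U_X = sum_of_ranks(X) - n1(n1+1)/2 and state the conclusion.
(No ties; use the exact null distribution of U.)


Step 1: Combine and sort all 9 observations; assign midranks.
sorted (value, group): (7,X), (18,Y), (20,Y), (22,X), (24,Y), (25,X), (27,X), (29,X), (32,Y)
ranks: 7->1, 18->2, 20->3, 22->4, 24->5, 25->6, 27->7, 29->8, 32->9
Step 2: Rank sum for X: R1 = 1 + 4 + 6 + 7 + 8 = 26.
Step 3: U_X = R1 - n1(n1+1)/2 = 26 - 5*6/2 = 26 - 15 = 11.
       U_Y = n1*n2 - U_X = 20 - 11 = 9.
Step 4: No ties, so the exact null distribution of U (based on enumerating the C(9,5) = 126 equally likely rank assignments) gives the two-sided p-value.
Step 5: p-value = 0.904762; compare to alpha = 0.1. fail to reject H0.

U_X = 11, p = 0.904762, fail to reject H0 at alpha = 0.1.


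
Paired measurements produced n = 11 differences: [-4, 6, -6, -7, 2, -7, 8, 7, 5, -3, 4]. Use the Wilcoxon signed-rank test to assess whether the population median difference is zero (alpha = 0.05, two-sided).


Step 1: Drop any zero differences (none here) and take |d_i|.
|d| = [4, 6, 6, 7, 2, 7, 8, 7, 5, 3, 4]
Step 2: Midrank |d_i| (ties get averaged ranks).
ranks: |4|->3.5, |6|->6.5, |6|->6.5, |7|->9, |2|->1, |7|->9, |8|->11, |7|->9, |5|->5, |3|->2, |4|->3.5
Step 3: Attach original signs; sum ranks with positive sign and with negative sign.
W+ = 6.5 + 1 + 11 + 9 + 5 + 3.5 = 36
W- = 3.5 + 6.5 + 9 + 9 + 2 = 30
(Check: W+ + W- = 66 should equal n(n+1)/2 = 66.)
Step 4: Test statistic W = min(W+, W-) = 30.
Step 5: Ties in |d|, so use the tie-corrected normal approximation.
        E[W] = n(n+1)/4 = 11*12/4 = 33.
        Tie groups: |d|=4 (t=2), |d|=6 (t=2), |d|=7 (t=3); sum(t^3 - t) = 36.
        Var[W] = n(n+1)(2n+1)/24 - sum(t^3-t)/48 = 3036/24 - 36/48 = 125.75.
        z = (W - E[W]) / sqrt(Var[W]) = (30 - 33) / 11.2138 = -0.2675.
        Two-sided p = 2*Phi(z) = 0.789064.
Step 6: alpha = 0.05. fail to reject H0.

W+ = 36, W- = 30, W = min = 30, p = 0.789064, fail to reject H0.


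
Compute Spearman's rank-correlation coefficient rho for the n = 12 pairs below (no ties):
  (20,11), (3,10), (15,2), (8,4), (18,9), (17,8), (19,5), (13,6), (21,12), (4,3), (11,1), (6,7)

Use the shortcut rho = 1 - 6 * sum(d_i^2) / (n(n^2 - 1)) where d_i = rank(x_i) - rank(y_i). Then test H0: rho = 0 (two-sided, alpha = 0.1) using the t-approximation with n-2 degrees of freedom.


Step 1: Rank x and y separately (midranks; no ties here).
rank(x): 20->11, 3->1, 15->7, 8->4, 18->9, 17->8, 19->10, 13->6, 21->12, 4->2, 11->5, 6->3
rank(y): 11->11, 10->10, 2->2, 4->4, 9->9, 8->8, 5->5, 6->6, 12->12, 3->3, 1->1, 7->7
Step 2: d_i = R_x(i) - R_y(i); compute d_i^2.
  (11-11)^2=0, (1-10)^2=81, (7-2)^2=25, (4-4)^2=0, (9-9)^2=0, (8-8)^2=0, (10-5)^2=25, (6-6)^2=0, (12-12)^2=0, (2-3)^2=1, (5-1)^2=16, (3-7)^2=16
sum(d^2) = 164.
Step 3: rho = 1 - 6*164 / (12*(12^2 - 1)) = 1 - 984/1716 = 0.426573.
Step 4: Under H0, t = rho * sqrt((n-2)/(1-rho^2)) = 1.4914 ~ t(10).
Step 5: Two-sided p-value from the t-distribution with 10 df = 0.166700.
Step 6: alpha = 0.1. fail to reject H0.

rho = 0.4266, p = 0.166700, fail to reject H0 at alpha = 0.1.


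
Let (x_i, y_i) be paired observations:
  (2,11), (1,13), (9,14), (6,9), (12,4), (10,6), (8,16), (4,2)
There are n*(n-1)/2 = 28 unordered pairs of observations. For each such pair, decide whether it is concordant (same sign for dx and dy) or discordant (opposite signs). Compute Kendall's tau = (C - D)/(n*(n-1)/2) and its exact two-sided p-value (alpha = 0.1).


Step 1: Enumerate the 28 unordered pairs (i,j) with i<j and classify each by sign(x_j-x_i) * sign(y_j-y_i).
  (1,2):dx=-1,dy=+2->D; (1,3):dx=+7,dy=+3->C; (1,4):dx=+4,dy=-2->D; (1,5):dx=+10,dy=-7->D
  (1,6):dx=+8,dy=-5->D; (1,7):dx=+6,dy=+5->C; (1,8):dx=+2,dy=-9->D; (2,3):dx=+8,dy=+1->C
  (2,4):dx=+5,dy=-4->D; (2,5):dx=+11,dy=-9->D; (2,6):dx=+9,dy=-7->D; (2,7):dx=+7,dy=+3->C
  (2,8):dx=+3,dy=-11->D; (3,4):dx=-3,dy=-5->C; (3,5):dx=+3,dy=-10->D; (3,6):dx=+1,dy=-8->D
  (3,7):dx=-1,dy=+2->D; (3,8):dx=-5,dy=-12->C; (4,5):dx=+6,dy=-5->D; (4,6):dx=+4,dy=-3->D
  (4,7):dx=+2,dy=+7->C; (4,8):dx=-2,dy=-7->C; (5,6):dx=-2,dy=+2->D; (5,7):dx=-4,dy=+12->D
  (5,8):dx=-8,dy=-2->C; (6,7):dx=-2,dy=+10->D; (6,8):dx=-6,dy=-4->C; (7,8):dx=-4,dy=-14->C
Step 2: C = 11, D = 17, total pairs = 28.
Step 3: tau = (C - D)/(n(n-1)/2) = (11 - 17)/28 = -0.214286.
Step 4: Exact two-sided p-value (enumerate n! = 40320 permutations of y under H0): p = 0.548413.
Step 5: alpha = 0.1. fail to reject H0.

tau_b = -0.2143 (C=11, D=17), p = 0.548413, fail to reject H0.


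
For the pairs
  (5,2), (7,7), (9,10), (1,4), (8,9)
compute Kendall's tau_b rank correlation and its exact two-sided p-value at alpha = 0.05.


Step 1: Enumerate the 10 unordered pairs (i,j) with i<j and classify each by sign(x_j-x_i) * sign(y_j-y_i).
  (1,2):dx=+2,dy=+5->C; (1,3):dx=+4,dy=+8->C; (1,4):dx=-4,dy=+2->D; (1,5):dx=+3,dy=+7->C
  (2,3):dx=+2,dy=+3->C; (2,4):dx=-6,dy=-3->C; (2,5):dx=+1,dy=+2->C; (3,4):dx=-8,dy=-6->C
  (3,5):dx=-1,dy=-1->C; (4,5):dx=+7,dy=+5->C
Step 2: C = 9, D = 1, total pairs = 10.
Step 3: tau = (C - D)/(n(n-1)/2) = (9 - 1)/10 = 0.800000.
Step 4: Exact two-sided p-value (enumerate n! = 120 permutations of y under H0): p = 0.083333.
Step 5: alpha = 0.05. fail to reject H0.

tau_b = 0.8000 (C=9, D=1), p = 0.083333, fail to reject H0.


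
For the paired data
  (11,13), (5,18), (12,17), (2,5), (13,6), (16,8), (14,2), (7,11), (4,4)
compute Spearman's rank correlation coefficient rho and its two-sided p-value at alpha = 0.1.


Step 1: Rank x and y separately (midranks; no ties here).
rank(x): 11->5, 5->3, 12->6, 2->1, 13->7, 16->9, 14->8, 7->4, 4->2
rank(y): 13->7, 18->9, 17->8, 5->3, 6->4, 8->5, 2->1, 11->6, 4->2
Step 2: d_i = R_x(i) - R_y(i); compute d_i^2.
  (5-7)^2=4, (3-9)^2=36, (6-8)^2=4, (1-3)^2=4, (7-4)^2=9, (9-5)^2=16, (8-1)^2=49, (4-6)^2=4, (2-2)^2=0
sum(d^2) = 126.
Step 3: rho = 1 - 6*126 / (9*(9^2 - 1)) = 1 - 756/720 = -0.050000.
Step 4: Under H0, t = rho * sqrt((n-2)/(1-rho^2)) = -0.1325 ~ t(7).
Step 5: Two-sided p-value from the t-distribution with 7 df = 0.898353.
Step 6: alpha = 0.1. fail to reject H0.

rho = -0.0500, p = 0.898353, fail to reject H0 at alpha = 0.1.


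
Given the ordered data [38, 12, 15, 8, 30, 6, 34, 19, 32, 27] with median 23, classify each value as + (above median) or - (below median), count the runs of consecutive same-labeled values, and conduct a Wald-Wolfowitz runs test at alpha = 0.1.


Step 1: Compute median = 23; label A = above, B = below.
Labels in order: ABBBABABAA  (n_A = 5, n_B = 5)
Step 2: Count runs R = 7.
Step 3: Under H0 (random ordering), E[R] = 2*n_A*n_B/(n_A+n_B) + 1 = 2*5*5/10 + 1 = 6.0000.
        Var[R] = 2*n_A*n_B*(2*n_A*n_B - n_A - n_B) / ((n_A+n_B)^2 * (n_A+n_B-1)) = 2000/900 = 2.2222.
        SD[R] = 1.4907.
Step 4: Continuity-corrected z = (R - 0.5 - E[R]) / SD[R] = (7 - 0.5 - 6.0000) / 1.4907 = 0.3354.
Step 5: Two-sided p-value via normal approximation = 2*(1 - Phi(|z|)) = 0.737316.
Step 6: alpha = 0.1. fail to reject H0.

R = 7, z = 0.3354, p = 0.737316, fail to reject H0.


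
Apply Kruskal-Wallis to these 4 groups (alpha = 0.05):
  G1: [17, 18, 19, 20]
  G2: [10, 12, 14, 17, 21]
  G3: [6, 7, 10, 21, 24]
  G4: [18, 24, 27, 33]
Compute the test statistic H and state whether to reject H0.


Step 1: Combine all N = 18 observations and assign midranks.
sorted (value, group, rank): (6,G3,1), (7,G3,2), (10,G2,3.5), (10,G3,3.5), (12,G2,5), (14,G2,6), (17,G1,7.5), (17,G2,7.5), (18,G1,9.5), (18,G4,9.5), (19,G1,11), (20,G1,12), (21,G2,13.5), (21,G3,13.5), (24,G3,15.5), (24,G4,15.5), (27,G4,17), (33,G4,18)
Step 2: Sum ranks within each group.
R_1 = 40 (n_1 = 4)
R_2 = 35.5 (n_2 = 5)
R_3 = 35.5 (n_3 = 5)
R_4 = 60 (n_4 = 4)
Step 3: H = 12/(N(N+1)) * sum(R_i^2/n_i) - 3(N+1)
     = 12/(18*19) * (40^2/4 + 35.5^2/5 + 35.5^2/5 + 60^2/4) - 3*19
     = 0.035088 * 1804.1 - 57
     = 6.301754.
Step 4: Ties present; correction factor C = 1 - 30/(18^3 - 18) = 0.994840. Corrected H = 6.301754 / 0.994840 = 6.334440.
Step 5: Under H0, H ~ chi^2(3); p-value = 0.096426.
Step 6: alpha = 0.05. fail to reject H0.

H = 6.3344, df = 3, p = 0.096426, fail to reject H0.


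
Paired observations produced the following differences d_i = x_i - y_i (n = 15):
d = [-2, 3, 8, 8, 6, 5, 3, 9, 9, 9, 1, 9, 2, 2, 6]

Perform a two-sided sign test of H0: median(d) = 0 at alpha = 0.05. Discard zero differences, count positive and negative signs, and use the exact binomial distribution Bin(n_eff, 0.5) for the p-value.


Step 1: Discard zero differences. Original n = 15; n_eff = number of nonzero differences = 15.
Nonzero differences (with sign): -2, +3, +8, +8, +6, +5, +3, +9, +9, +9, +1, +9, +2, +2, +6
Step 2: Count signs: positive = 14, negative = 1.
Step 3: Under H0: P(positive) = 0.5, so the number of positives S ~ Bin(15, 0.5).
Step 4: Two-sided exact p-value = sum of Bin(15,0.5) probabilities at or below the observed probability = 0.000977.
Step 5: alpha = 0.05. reject H0.

n_eff = 15, pos = 14, neg = 1, p = 0.000977, reject H0.


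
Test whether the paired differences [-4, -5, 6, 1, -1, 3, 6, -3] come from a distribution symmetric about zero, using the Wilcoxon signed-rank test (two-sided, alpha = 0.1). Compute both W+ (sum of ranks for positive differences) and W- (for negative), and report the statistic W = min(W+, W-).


Step 1: Drop any zero differences (none here) and take |d_i|.
|d| = [4, 5, 6, 1, 1, 3, 6, 3]
Step 2: Midrank |d_i| (ties get averaged ranks).
ranks: |4|->5, |5|->6, |6|->7.5, |1|->1.5, |1|->1.5, |3|->3.5, |6|->7.5, |3|->3.5
Step 3: Attach original signs; sum ranks with positive sign and with negative sign.
W+ = 7.5 + 1.5 + 3.5 + 7.5 = 20
W- = 5 + 6 + 1.5 + 3.5 = 16
(Check: W+ + W- = 36 should equal n(n+1)/2 = 36.)
Step 4: Test statistic W = min(W+, W-) = 16.
Step 5: Ties in |d|, so use the tie-corrected normal approximation.
        E[W] = n(n+1)/4 = 8*9/4 = 18.
        Tie groups: |d|=1 (t=2), |d|=3 (t=2), |d|=6 (t=2); sum(t^3 - t) = 18.
        Var[W] = n(n+1)(2n+1)/24 - sum(t^3-t)/48 = 1224/24 - 18/48 = 50.625.
        z = (W - E[W]) / sqrt(Var[W]) = (16 - 18) / 7.1151 = -0.2811.
        Two-sided p = 2*Phi(z) = 0.778640.
Step 6: alpha = 0.1. fail to reject H0.

W+ = 20, W- = 16, W = min = 16, p = 0.778640, fail to reject H0.


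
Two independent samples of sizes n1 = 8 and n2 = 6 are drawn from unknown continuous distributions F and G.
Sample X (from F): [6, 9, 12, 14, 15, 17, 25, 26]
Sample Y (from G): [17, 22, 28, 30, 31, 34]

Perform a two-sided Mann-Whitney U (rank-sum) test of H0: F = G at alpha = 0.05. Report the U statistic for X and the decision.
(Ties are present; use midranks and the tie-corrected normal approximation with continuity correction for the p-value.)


Step 1: Combine and sort all 14 observations; assign midranks.
sorted (value, group): (6,X), (9,X), (12,X), (14,X), (15,X), (17,X), (17,Y), (22,Y), (25,X), (26,X), (28,Y), (30,Y), (31,Y), (34,Y)
ranks: 6->1, 9->2, 12->3, 14->4, 15->5, 17->6.5, 17->6.5, 22->8, 25->9, 26->10, 28->11, 30->12, 31->13, 34->14
Step 2: Rank sum for X: R1 = 1 + 2 + 3 + 4 + 5 + 6.5 + 9 + 10 = 40.5.
Step 3: U_X = R1 - n1(n1+1)/2 = 40.5 - 8*9/2 = 40.5 - 36 = 4.5.
       U_Y = n1*n2 - U_X = 48 - 4.5 = 43.5.
Step 4: Ties are present, so use the tie-corrected normal approximation (with continuity correction) for the p-value.
Step 5: p-value = 0.014065; compare to alpha = 0.05. reject H0.

U_X = 4.5, p = 0.014065, reject H0 at alpha = 0.05.


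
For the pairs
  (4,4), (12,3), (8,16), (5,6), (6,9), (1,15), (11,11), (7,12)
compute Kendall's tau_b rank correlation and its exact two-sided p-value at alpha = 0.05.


Step 1: Enumerate the 28 unordered pairs (i,j) with i<j and classify each by sign(x_j-x_i) * sign(y_j-y_i).
  (1,2):dx=+8,dy=-1->D; (1,3):dx=+4,dy=+12->C; (1,4):dx=+1,dy=+2->C; (1,5):dx=+2,dy=+5->C
  (1,6):dx=-3,dy=+11->D; (1,7):dx=+7,dy=+7->C; (1,8):dx=+3,dy=+8->C; (2,3):dx=-4,dy=+13->D
  (2,4):dx=-7,dy=+3->D; (2,5):dx=-6,dy=+6->D; (2,6):dx=-11,dy=+12->D; (2,7):dx=-1,dy=+8->D
  (2,8):dx=-5,dy=+9->D; (3,4):dx=-3,dy=-10->C; (3,5):dx=-2,dy=-7->C; (3,6):dx=-7,dy=-1->C
  (3,7):dx=+3,dy=-5->D; (3,8):dx=-1,dy=-4->C; (4,5):dx=+1,dy=+3->C; (4,6):dx=-4,dy=+9->D
  (4,7):dx=+6,dy=+5->C; (4,8):dx=+2,dy=+6->C; (5,6):dx=-5,dy=+6->D; (5,7):dx=+5,dy=+2->C
  (5,8):dx=+1,dy=+3->C; (6,7):dx=+10,dy=-4->D; (6,8):dx=+6,dy=-3->D; (7,8):dx=-4,dy=+1->D
Step 2: C = 14, D = 14, total pairs = 28.
Step 3: tau = (C - D)/(n(n-1)/2) = (14 - 14)/28 = 0.000000.
Step 4: Exact two-sided p-value (enumerate n! = 40320 permutations of y under H0): p = 1.000000.
Step 5: alpha = 0.05. fail to reject H0.

tau_b = 0.0000 (C=14, D=14), p = 1.000000, fail to reject H0.


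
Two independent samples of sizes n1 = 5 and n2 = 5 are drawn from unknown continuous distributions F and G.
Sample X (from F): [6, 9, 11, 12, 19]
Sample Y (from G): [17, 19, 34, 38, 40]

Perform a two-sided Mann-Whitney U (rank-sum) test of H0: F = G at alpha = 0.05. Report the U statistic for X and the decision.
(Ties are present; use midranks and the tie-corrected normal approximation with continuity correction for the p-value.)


Step 1: Combine and sort all 10 observations; assign midranks.
sorted (value, group): (6,X), (9,X), (11,X), (12,X), (17,Y), (19,X), (19,Y), (34,Y), (38,Y), (40,Y)
ranks: 6->1, 9->2, 11->3, 12->4, 17->5, 19->6.5, 19->6.5, 34->8, 38->9, 40->10
Step 2: Rank sum for X: R1 = 1 + 2 + 3 + 4 + 6.5 = 16.5.
Step 3: U_X = R1 - n1(n1+1)/2 = 16.5 - 5*6/2 = 16.5 - 15 = 1.5.
       U_Y = n1*n2 - U_X = 25 - 1.5 = 23.5.
Step 4: Ties are present, so use the tie-corrected normal approximation (with continuity correction) for the p-value.
Step 5: p-value = 0.027803; compare to alpha = 0.05. reject H0.

U_X = 1.5, p = 0.027803, reject H0 at alpha = 0.05.


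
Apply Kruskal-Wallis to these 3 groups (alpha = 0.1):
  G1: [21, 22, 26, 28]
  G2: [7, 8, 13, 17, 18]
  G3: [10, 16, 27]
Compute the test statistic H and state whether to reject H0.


Step 1: Combine all N = 12 observations and assign midranks.
sorted (value, group, rank): (7,G2,1), (8,G2,2), (10,G3,3), (13,G2,4), (16,G3,5), (17,G2,6), (18,G2,7), (21,G1,8), (22,G1,9), (26,G1,10), (27,G3,11), (28,G1,12)
Step 2: Sum ranks within each group.
R_1 = 39 (n_1 = 4)
R_2 = 20 (n_2 = 5)
R_3 = 19 (n_3 = 3)
Step 3: H = 12/(N(N+1)) * sum(R_i^2/n_i) - 3(N+1)
     = 12/(12*13) * (39^2/4 + 20^2/5 + 19^2/3) - 3*13
     = 0.076923 * 580.583 - 39
     = 5.660256.
Step 4: No ties, so H is used without correction.
Step 5: Under H0, H ~ chi^2(2); p-value = 0.059005.
Step 6: alpha = 0.1. reject H0.

H = 5.6603, df = 2, p = 0.059005, reject H0.


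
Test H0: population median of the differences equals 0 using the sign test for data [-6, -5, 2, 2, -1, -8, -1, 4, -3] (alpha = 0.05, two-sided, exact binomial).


Step 1: Discard zero differences. Original n = 9; n_eff = number of nonzero differences = 9.
Nonzero differences (with sign): -6, -5, +2, +2, -1, -8, -1, +4, -3
Step 2: Count signs: positive = 3, negative = 6.
Step 3: Under H0: P(positive) = 0.5, so the number of positives S ~ Bin(9, 0.5).
Step 4: Two-sided exact p-value = sum of Bin(9,0.5) probabilities at or below the observed probability = 0.507812.
Step 5: alpha = 0.05. fail to reject H0.

n_eff = 9, pos = 3, neg = 6, p = 0.507812, fail to reject H0.


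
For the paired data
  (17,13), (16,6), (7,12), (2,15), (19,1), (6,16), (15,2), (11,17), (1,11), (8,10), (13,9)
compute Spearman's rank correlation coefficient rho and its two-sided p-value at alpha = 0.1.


Step 1: Rank x and y separately (midranks; no ties here).
rank(x): 17->10, 16->9, 7->4, 2->2, 19->11, 6->3, 15->8, 11->6, 1->1, 8->5, 13->7
rank(y): 13->8, 6->3, 12->7, 15->9, 1->1, 16->10, 2->2, 17->11, 11->6, 10->5, 9->4
Step 2: d_i = R_x(i) - R_y(i); compute d_i^2.
  (10-8)^2=4, (9-3)^2=36, (4-7)^2=9, (2-9)^2=49, (11-1)^2=100, (3-10)^2=49, (8-2)^2=36, (6-11)^2=25, (1-6)^2=25, (5-5)^2=0, (7-4)^2=9
sum(d^2) = 342.
Step 3: rho = 1 - 6*342 / (11*(11^2 - 1)) = 1 - 2052/1320 = -0.554545.
Step 4: Under H0, t = rho * sqrt((n-2)/(1-rho^2)) = -1.9992 ~ t(9).
Step 5: Two-sided p-value from the t-distribution with 9 df = 0.076652.
Step 6: alpha = 0.1. reject H0.

rho = -0.5545, p = 0.076652, reject H0 at alpha = 0.1.


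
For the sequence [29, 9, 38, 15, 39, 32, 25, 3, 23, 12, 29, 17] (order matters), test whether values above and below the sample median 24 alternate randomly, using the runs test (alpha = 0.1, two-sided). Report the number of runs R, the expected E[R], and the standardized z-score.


Step 1: Compute median = 24; label A = above, B = below.
Labels in order: ABABAAABBBAB  (n_A = 6, n_B = 6)
Step 2: Count runs R = 8.
Step 3: Under H0 (random ordering), E[R] = 2*n_A*n_B/(n_A+n_B) + 1 = 2*6*6/12 + 1 = 7.0000.
        Var[R] = 2*n_A*n_B*(2*n_A*n_B - n_A - n_B) / ((n_A+n_B)^2 * (n_A+n_B-1)) = 4320/1584 = 2.7273.
        SD[R] = 1.6514.
Step 4: Continuity-corrected z = (R - 0.5 - E[R]) / SD[R] = (8 - 0.5 - 7.0000) / 1.6514 = 0.3028.
Step 5: Two-sided p-value via normal approximation = 2*(1 - Phi(|z|)) = 0.762069.
Step 6: alpha = 0.1. fail to reject H0.

R = 8, z = 0.3028, p = 0.762069, fail to reject H0.


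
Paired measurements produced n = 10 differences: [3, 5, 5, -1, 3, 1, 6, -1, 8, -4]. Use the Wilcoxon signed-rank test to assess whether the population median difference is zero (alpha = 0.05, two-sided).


Step 1: Drop any zero differences (none here) and take |d_i|.
|d| = [3, 5, 5, 1, 3, 1, 6, 1, 8, 4]
Step 2: Midrank |d_i| (ties get averaged ranks).
ranks: |3|->4.5, |5|->7.5, |5|->7.5, |1|->2, |3|->4.5, |1|->2, |6|->9, |1|->2, |8|->10, |4|->6
Step 3: Attach original signs; sum ranks with positive sign and with negative sign.
W+ = 4.5 + 7.5 + 7.5 + 4.5 + 2 + 9 + 10 = 45
W- = 2 + 2 + 6 = 10
(Check: W+ + W- = 55 should equal n(n+1)/2 = 55.)
Step 4: Test statistic W = min(W+, W-) = 10.
Step 5: Ties in |d|, so use the tie-corrected normal approximation.
        E[W] = n(n+1)/4 = 10*11/4 = 27.5.
        Tie groups: |d|=1 (t=3), |d|=3 (t=2), |d|=5 (t=2); sum(t^3 - t) = 36.
        Var[W] = n(n+1)(2n+1)/24 - sum(t^3-t)/48 = 2310/24 - 36/48 = 95.5.
        z = (W - E[W]) / sqrt(Var[W]) = (10 - 27.5) / 9.7724 = -1.7908.
        Two-sided p = 2*Phi(z) = 0.073332.
Step 6: alpha = 0.05. fail to reject H0.

W+ = 45, W- = 10, W = min = 10, p = 0.073332, fail to reject H0.


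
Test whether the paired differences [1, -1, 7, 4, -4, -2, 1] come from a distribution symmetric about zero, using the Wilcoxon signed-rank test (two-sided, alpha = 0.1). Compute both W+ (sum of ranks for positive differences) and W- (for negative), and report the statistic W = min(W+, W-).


Step 1: Drop any zero differences (none here) and take |d_i|.
|d| = [1, 1, 7, 4, 4, 2, 1]
Step 2: Midrank |d_i| (ties get averaged ranks).
ranks: |1|->2, |1|->2, |7|->7, |4|->5.5, |4|->5.5, |2|->4, |1|->2
Step 3: Attach original signs; sum ranks with positive sign and with negative sign.
W+ = 2 + 7 + 5.5 + 2 = 16.5
W- = 2 + 5.5 + 4 = 11.5
(Check: W+ + W- = 28 should equal n(n+1)/2 = 28.)
Step 4: Test statistic W = min(W+, W-) = 11.5.
Step 5: Ties in |d|, so use the tie-corrected normal approximation.
        E[W] = n(n+1)/4 = 7*8/4 = 14.
        Tie groups: |d|=1 (t=3), |d|=4 (t=2); sum(t^3 - t) = 30.
        Var[W] = n(n+1)(2n+1)/24 - sum(t^3-t)/48 = 840/24 - 30/48 = 34.375.
        z = (W - E[W]) / sqrt(Var[W]) = (11.5 - 14) / 5.8630 = -0.4264.
        Two-sided p = 2*Phi(z) = 0.669815.
Step 6: alpha = 0.1. fail to reject H0.

W+ = 16.5, W- = 11.5, W = min = 11.5, p = 0.669815, fail to reject H0.


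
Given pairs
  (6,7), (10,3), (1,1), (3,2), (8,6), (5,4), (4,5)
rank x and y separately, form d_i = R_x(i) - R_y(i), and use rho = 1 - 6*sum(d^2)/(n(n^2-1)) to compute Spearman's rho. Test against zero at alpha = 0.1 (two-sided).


Step 1: Rank x and y separately (midranks; no ties here).
rank(x): 6->5, 10->7, 1->1, 3->2, 8->6, 5->4, 4->3
rank(y): 7->7, 3->3, 1->1, 2->2, 6->6, 4->4, 5->5
Step 2: d_i = R_x(i) - R_y(i); compute d_i^2.
  (5-7)^2=4, (7-3)^2=16, (1-1)^2=0, (2-2)^2=0, (6-6)^2=0, (4-4)^2=0, (3-5)^2=4
sum(d^2) = 24.
Step 3: rho = 1 - 6*24 / (7*(7^2 - 1)) = 1 - 144/336 = 0.571429.
Step 4: Under H0, t = rho * sqrt((n-2)/(1-rho^2)) = 1.5570 ~ t(5).
Step 5: Two-sided p-value from the t-distribution with 5 df = 0.180202.
Step 6: alpha = 0.1. fail to reject H0.

rho = 0.5714, p = 0.180202, fail to reject H0 at alpha = 0.1.


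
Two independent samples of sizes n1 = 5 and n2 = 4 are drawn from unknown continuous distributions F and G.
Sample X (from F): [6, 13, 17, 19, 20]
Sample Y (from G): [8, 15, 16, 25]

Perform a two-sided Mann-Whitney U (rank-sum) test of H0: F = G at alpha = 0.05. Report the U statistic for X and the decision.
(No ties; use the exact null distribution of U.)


Step 1: Combine and sort all 9 observations; assign midranks.
sorted (value, group): (6,X), (8,Y), (13,X), (15,Y), (16,Y), (17,X), (19,X), (20,X), (25,Y)
ranks: 6->1, 8->2, 13->3, 15->4, 16->5, 17->6, 19->7, 20->8, 25->9
Step 2: Rank sum for X: R1 = 1 + 3 + 6 + 7 + 8 = 25.
Step 3: U_X = R1 - n1(n1+1)/2 = 25 - 5*6/2 = 25 - 15 = 10.
       U_Y = n1*n2 - U_X = 20 - 10 = 10.
Step 4: No ties, so the exact null distribution of U (based on enumerating the C(9,5) = 126 equally likely rank assignments) gives the two-sided p-value.
Step 5: p-value = 1.000000; compare to alpha = 0.05. fail to reject H0.

U_X = 10, p = 1.000000, fail to reject H0 at alpha = 0.05.


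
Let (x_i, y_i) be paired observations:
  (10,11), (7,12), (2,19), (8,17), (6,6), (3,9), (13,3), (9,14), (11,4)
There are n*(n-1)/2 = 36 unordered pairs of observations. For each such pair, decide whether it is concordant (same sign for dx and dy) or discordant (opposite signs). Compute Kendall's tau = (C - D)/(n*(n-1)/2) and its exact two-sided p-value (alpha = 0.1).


Step 1: Enumerate the 36 unordered pairs (i,j) with i<j and classify each by sign(x_j-x_i) * sign(y_j-y_i).
  (1,2):dx=-3,dy=+1->D; (1,3):dx=-8,dy=+8->D; (1,4):dx=-2,dy=+6->D; (1,5):dx=-4,dy=-5->C
  (1,6):dx=-7,dy=-2->C; (1,7):dx=+3,dy=-8->D; (1,8):dx=-1,dy=+3->D; (1,9):dx=+1,dy=-7->D
  (2,3):dx=-5,dy=+7->D; (2,4):dx=+1,dy=+5->C; (2,5):dx=-1,dy=-6->C; (2,6):dx=-4,dy=-3->C
  (2,7):dx=+6,dy=-9->D; (2,8):dx=+2,dy=+2->C; (2,9):dx=+4,dy=-8->D; (3,4):dx=+6,dy=-2->D
  (3,5):dx=+4,dy=-13->D; (3,6):dx=+1,dy=-10->D; (3,7):dx=+11,dy=-16->D; (3,8):dx=+7,dy=-5->D
  (3,9):dx=+9,dy=-15->D; (4,5):dx=-2,dy=-11->C; (4,6):dx=-5,dy=-8->C; (4,7):dx=+5,dy=-14->D
  (4,8):dx=+1,dy=-3->D; (4,9):dx=+3,dy=-13->D; (5,6):dx=-3,dy=+3->D; (5,7):dx=+7,dy=-3->D
  (5,8):dx=+3,dy=+8->C; (5,9):dx=+5,dy=-2->D; (6,7):dx=+10,dy=-6->D; (6,8):dx=+6,dy=+5->C
  (6,9):dx=+8,dy=-5->D; (7,8):dx=-4,dy=+11->D; (7,9):dx=-2,dy=+1->D; (8,9):dx=+2,dy=-10->D
Step 2: C = 10, D = 26, total pairs = 36.
Step 3: tau = (C - D)/(n(n-1)/2) = (10 - 26)/36 = -0.444444.
Step 4: Exact two-sided p-value (enumerate n! = 362880 permutations of y under H0): p = 0.119439.
Step 5: alpha = 0.1. fail to reject H0.

tau_b = -0.4444 (C=10, D=26), p = 0.119439, fail to reject H0.


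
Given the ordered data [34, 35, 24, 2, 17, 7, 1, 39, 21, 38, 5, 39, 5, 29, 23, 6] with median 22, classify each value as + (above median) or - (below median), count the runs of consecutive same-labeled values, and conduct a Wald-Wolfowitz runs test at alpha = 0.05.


Step 1: Compute median = 22; label A = above, B = below.
Labels in order: AAABBBBABABABAAB  (n_A = 8, n_B = 8)
Step 2: Count runs R = 10.
Step 3: Under H0 (random ordering), E[R] = 2*n_A*n_B/(n_A+n_B) + 1 = 2*8*8/16 + 1 = 9.0000.
        Var[R] = 2*n_A*n_B*(2*n_A*n_B - n_A - n_B) / ((n_A+n_B)^2 * (n_A+n_B-1)) = 14336/3840 = 3.7333.
        SD[R] = 1.9322.
Step 4: Continuity-corrected z = (R - 0.5 - E[R]) / SD[R] = (10 - 0.5 - 9.0000) / 1.9322 = 0.2588.
Step 5: Two-sided p-value via normal approximation = 2*(1 - Phi(|z|)) = 0.795809.
Step 6: alpha = 0.05. fail to reject H0.

R = 10, z = 0.2588, p = 0.795809, fail to reject H0.


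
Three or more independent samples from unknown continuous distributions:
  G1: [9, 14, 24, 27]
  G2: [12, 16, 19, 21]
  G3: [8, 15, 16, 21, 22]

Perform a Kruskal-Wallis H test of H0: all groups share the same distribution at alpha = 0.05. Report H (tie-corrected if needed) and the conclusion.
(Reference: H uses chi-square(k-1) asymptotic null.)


Step 1: Combine all N = 13 observations and assign midranks.
sorted (value, group, rank): (8,G3,1), (9,G1,2), (12,G2,3), (14,G1,4), (15,G3,5), (16,G2,6.5), (16,G3,6.5), (19,G2,8), (21,G2,9.5), (21,G3,9.5), (22,G3,11), (24,G1,12), (27,G1,13)
Step 2: Sum ranks within each group.
R_1 = 31 (n_1 = 4)
R_2 = 27 (n_2 = 4)
R_3 = 33 (n_3 = 5)
Step 3: H = 12/(N(N+1)) * sum(R_i^2/n_i) - 3(N+1)
     = 12/(13*14) * (31^2/4 + 27^2/4 + 33^2/5) - 3*14
     = 0.065934 * 640.3 - 42
     = 0.217582.
Step 4: Ties present; correction factor C = 1 - 12/(13^3 - 13) = 0.994505. Corrected H = 0.217582 / 0.994505 = 0.218785.
Step 5: Under H0, H ~ chi^2(2); p-value = 0.896379.
Step 6: alpha = 0.05. fail to reject H0.

H = 0.2188, df = 2, p = 0.896379, fail to reject H0.


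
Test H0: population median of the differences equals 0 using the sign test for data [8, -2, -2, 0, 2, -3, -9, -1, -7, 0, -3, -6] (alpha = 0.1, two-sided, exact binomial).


Step 1: Discard zero differences. Original n = 12; n_eff = number of nonzero differences = 10.
Nonzero differences (with sign): +8, -2, -2, +2, -3, -9, -1, -7, -3, -6
Step 2: Count signs: positive = 2, negative = 8.
Step 3: Under H0: P(positive) = 0.5, so the number of positives S ~ Bin(10, 0.5).
Step 4: Two-sided exact p-value = sum of Bin(10,0.5) probabilities at or below the observed probability = 0.109375.
Step 5: alpha = 0.1. fail to reject H0.

n_eff = 10, pos = 2, neg = 8, p = 0.109375, fail to reject H0.


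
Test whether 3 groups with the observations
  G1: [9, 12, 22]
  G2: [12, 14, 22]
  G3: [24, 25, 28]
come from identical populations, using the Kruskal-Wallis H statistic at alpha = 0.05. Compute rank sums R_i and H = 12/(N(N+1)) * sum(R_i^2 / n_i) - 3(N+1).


Step 1: Combine all N = 9 observations and assign midranks.
sorted (value, group, rank): (9,G1,1), (12,G1,2.5), (12,G2,2.5), (14,G2,4), (22,G1,5.5), (22,G2,5.5), (24,G3,7), (25,G3,8), (28,G3,9)
Step 2: Sum ranks within each group.
R_1 = 9 (n_1 = 3)
R_2 = 12 (n_2 = 3)
R_3 = 24 (n_3 = 3)
Step 3: H = 12/(N(N+1)) * sum(R_i^2/n_i) - 3(N+1)
     = 12/(9*10) * (9^2/3 + 12^2/3 + 24^2/3) - 3*10
     = 0.133333 * 267 - 30
     = 5.600000.
Step 4: Ties present; correction factor C = 1 - 12/(9^3 - 9) = 0.983333. Corrected H = 5.600000 / 0.983333 = 5.694915.
Step 5: Under H0, H ~ chi^2(2); p-value = 0.057992.
Step 6: alpha = 0.05. fail to reject H0.

H = 5.6949, df = 2, p = 0.057992, fail to reject H0.


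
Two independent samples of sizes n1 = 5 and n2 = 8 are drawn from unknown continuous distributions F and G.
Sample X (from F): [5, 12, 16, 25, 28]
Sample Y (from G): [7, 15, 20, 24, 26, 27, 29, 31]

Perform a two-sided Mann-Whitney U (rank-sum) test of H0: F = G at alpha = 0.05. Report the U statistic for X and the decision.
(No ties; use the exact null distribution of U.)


Step 1: Combine and sort all 13 observations; assign midranks.
sorted (value, group): (5,X), (7,Y), (12,X), (15,Y), (16,X), (20,Y), (24,Y), (25,X), (26,Y), (27,Y), (28,X), (29,Y), (31,Y)
ranks: 5->1, 7->2, 12->3, 15->4, 16->5, 20->6, 24->7, 25->8, 26->9, 27->10, 28->11, 29->12, 31->13
Step 2: Rank sum for X: R1 = 1 + 3 + 5 + 8 + 11 = 28.
Step 3: U_X = R1 - n1(n1+1)/2 = 28 - 5*6/2 = 28 - 15 = 13.
       U_Y = n1*n2 - U_X = 40 - 13 = 27.
Step 4: No ties, so the exact null distribution of U (based on enumerating the C(13,5) = 1287 equally likely rank assignments) gives the two-sided p-value.
Step 5: p-value = 0.354312; compare to alpha = 0.05. fail to reject H0.

U_X = 13, p = 0.354312, fail to reject H0 at alpha = 0.05.


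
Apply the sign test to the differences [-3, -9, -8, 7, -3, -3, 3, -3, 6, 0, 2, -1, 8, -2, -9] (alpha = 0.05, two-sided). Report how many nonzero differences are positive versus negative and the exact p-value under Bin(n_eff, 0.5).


Step 1: Discard zero differences. Original n = 15; n_eff = number of nonzero differences = 14.
Nonzero differences (with sign): -3, -9, -8, +7, -3, -3, +3, -3, +6, +2, -1, +8, -2, -9
Step 2: Count signs: positive = 5, negative = 9.
Step 3: Under H0: P(positive) = 0.5, so the number of positives S ~ Bin(14, 0.5).
Step 4: Two-sided exact p-value = sum of Bin(14,0.5) probabilities at or below the observed probability = 0.423950.
Step 5: alpha = 0.05. fail to reject H0.

n_eff = 14, pos = 5, neg = 9, p = 0.423950, fail to reject H0.


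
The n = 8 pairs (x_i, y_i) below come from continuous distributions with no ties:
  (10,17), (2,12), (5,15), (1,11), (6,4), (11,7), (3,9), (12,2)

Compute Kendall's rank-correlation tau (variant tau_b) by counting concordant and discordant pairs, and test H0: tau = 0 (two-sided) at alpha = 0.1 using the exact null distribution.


Step 1: Enumerate the 28 unordered pairs (i,j) with i<j and classify each by sign(x_j-x_i) * sign(y_j-y_i).
  (1,2):dx=-8,dy=-5->C; (1,3):dx=-5,dy=-2->C; (1,4):dx=-9,dy=-6->C; (1,5):dx=-4,dy=-13->C
  (1,6):dx=+1,dy=-10->D; (1,7):dx=-7,dy=-8->C; (1,8):dx=+2,dy=-15->D; (2,3):dx=+3,dy=+3->C
  (2,4):dx=-1,dy=-1->C; (2,5):dx=+4,dy=-8->D; (2,6):dx=+9,dy=-5->D; (2,7):dx=+1,dy=-3->D
  (2,8):dx=+10,dy=-10->D; (3,4):dx=-4,dy=-4->C; (3,5):dx=+1,dy=-11->D; (3,6):dx=+6,dy=-8->D
  (3,7):dx=-2,dy=-6->C; (3,8):dx=+7,dy=-13->D; (4,5):dx=+5,dy=-7->D; (4,6):dx=+10,dy=-4->D
  (4,7):dx=+2,dy=-2->D; (4,8):dx=+11,dy=-9->D; (5,6):dx=+5,dy=+3->C; (5,7):dx=-3,dy=+5->D
  (5,8):dx=+6,dy=-2->D; (6,7):dx=-8,dy=+2->D; (6,8):dx=+1,dy=-5->D; (7,8):dx=+9,dy=-7->D
Step 2: C = 10, D = 18, total pairs = 28.
Step 3: tau = (C - D)/(n(n-1)/2) = (10 - 18)/28 = -0.285714.
Step 4: Exact two-sided p-value (enumerate n! = 40320 permutations of y under H0): p = 0.398760.
Step 5: alpha = 0.1. fail to reject H0.

tau_b = -0.2857 (C=10, D=18), p = 0.398760, fail to reject H0.


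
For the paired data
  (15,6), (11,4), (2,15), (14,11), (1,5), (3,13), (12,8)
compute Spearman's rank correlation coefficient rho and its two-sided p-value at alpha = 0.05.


Step 1: Rank x and y separately (midranks; no ties here).
rank(x): 15->7, 11->4, 2->2, 14->6, 1->1, 3->3, 12->5
rank(y): 6->3, 4->1, 15->7, 11->5, 5->2, 13->6, 8->4
Step 2: d_i = R_x(i) - R_y(i); compute d_i^2.
  (7-3)^2=16, (4-1)^2=9, (2-7)^2=25, (6-5)^2=1, (1-2)^2=1, (3-6)^2=9, (5-4)^2=1
sum(d^2) = 62.
Step 3: rho = 1 - 6*62 / (7*(7^2 - 1)) = 1 - 372/336 = -0.107143.
Step 4: Under H0, t = rho * sqrt((n-2)/(1-rho^2)) = -0.2410 ~ t(5).
Step 5: Two-sided p-value from the t-distribution with 5 df = 0.819151.
Step 6: alpha = 0.05. fail to reject H0.

rho = -0.1071, p = 0.819151, fail to reject H0 at alpha = 0.05.


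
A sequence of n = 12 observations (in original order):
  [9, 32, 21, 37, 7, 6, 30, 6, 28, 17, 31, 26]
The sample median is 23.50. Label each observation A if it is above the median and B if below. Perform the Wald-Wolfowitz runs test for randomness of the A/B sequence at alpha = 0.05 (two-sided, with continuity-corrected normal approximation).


Step 1: Compute median = 23.50; label A = above, B = below.
Labels in order: BABABBABABAA  (n_A = 6, n_B = 6)
Step 2: Count runs R = 10.
Step 3: Under H0 (random ordering), E[R] = 2*n_A*n_B/(n_A+n_B) + 1 = 2*6*6/12 + 1 = 7.0000.
        Var[R] = 2*n_A*n_B*(2*n_A*n_B - n_A - n_B) / ((n_A+n_B)^2 * (n_A+n_B-1)) = 4320/1584 = 2.7273.
        SD[R] = 1.6514.
Step 4: Continuity-corrected z = (R - 0.5 - E[R]) / SD[R] = (10 - 0.5 - 7.0000) / 1.6514 = 1.5138.
Step 5: Two-sided p-value via normal approximation = 2*(1 - Phi(|z|)) = 0.130070.
Step 6: alpha = 0.05. fail to reject H0.

R = 10, z = 1.5138, p = 0.130070, fail to reject H0.


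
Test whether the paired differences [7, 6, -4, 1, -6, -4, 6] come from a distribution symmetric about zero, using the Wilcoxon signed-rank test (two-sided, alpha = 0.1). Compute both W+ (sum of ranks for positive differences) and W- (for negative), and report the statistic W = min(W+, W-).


Step 1: Drop any zero differences (none here) and take |d_i|.
|d| = [7, 6, 4, 1, 6, 4, 6]
Step 2: Midrank |d_i| (ties get averaged ranks).
ranks: |7|->7, |6|->5, |4|->2.5, |1|->1, |6|->5, |4|->2.5, |6|->5
Step 3: Attach original signs; sum ranks with positive sign and with negative sign.
W+ = 7 + 5 + 1 + 5 = 18
W- = 2.5 + 5 + 2.5 = 10
(Check: W+ + W- = 28 should equal n(n+1)/2 = 28.)
Step 4: Test statistic W = min(W+, W-) = 10.
Step 5: Ties in |d|, so use the tie-corrected normal approximation.
        E[W] = n(n+1)/4 = 7*8/4 = 14.
        Tie groups: |d|=4 (t=2), |d|=6 (t=3); sum(t^3 - t) = 30.
        Var[W] = n(n+1)(2n+1)/24 - sum(t^3-t)/48 = 840/24 - 30/48 = 34.375.
        z = (W - E[W]) / sqrt(Var[W]) = (10 - 14) / 5.8630 = -0.6822.
        Two-sided p = 2*Phi(z) = 0.495086.
Step 6: alpha = 0.1. fail to reject H0.

W+ = 18, W- = 10, W = min = 10, p = 0.495086, fail to reject H0.


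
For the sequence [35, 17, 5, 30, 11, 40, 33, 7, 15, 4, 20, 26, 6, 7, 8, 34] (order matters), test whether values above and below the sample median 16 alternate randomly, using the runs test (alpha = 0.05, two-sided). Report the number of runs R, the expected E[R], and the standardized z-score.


Step 1: Compute median = 16; label A = above, B = below.
Labels in order: AABABAABBBAABBBA  (n_A = 8, n_B = 8)
Step 2: Count runs R = 9.
Step 3: Under H0 (random ordering), E[R] = 2*n_A*n_B/(n_A+n_B) + 1 = 2*8*8/16 + 1 = 9.0000.
        Var[R] = 2*n_A*n_B*(2*n_A*n_B - n_A - n_B) / ((n_A+n_B)^2 * (n_A+n_B-1)) = 14336/3840 = 3.7333.
        SD[R] = 1.9322.
Step 4: R = E[R], so z = 0 with no continuity correction.
Step 5: Two-sided p-value via normal approximation = 2*(1 - Phi(|z|)) = 1.000000.
Step 6: alpha = 0.05. fail to reject H0.

R = 9, z = 0.0000, p = 1.000000, fail to reject H0.


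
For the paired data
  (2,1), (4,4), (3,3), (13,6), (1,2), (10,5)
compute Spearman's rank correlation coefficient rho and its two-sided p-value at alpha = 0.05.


Step 1: Rank x and y separately (midranks; no ties here).
rank(x): 2->2, 4->4, 3->3, 13->6, 1->1, 10->5
rank(y): 1->1, 4->4, 3->3, 6->6, 2->2, 5->5
Step 2: d_i = R_x(i) - R_y(i); compute d_i^2.
  (2-1)^2=1, (4-4)^2=0, (3-3)^2=0, (6-6)^2=0, (1-2)^2=1, (5-5)^2=0
sum(d^2) = 2.
Step 3: rho = 1 - 6*2 / (6*(6^2 - 1)) = 1 - 12/210 = 0.942857.
Step 4: Under H0, t = rho * sqrt((n-2)/(1-rho^2)) = 5.6595 ~ t(4).
Step 5: Two-sided p-value from the t-distribution with 4 df = 0.004805.
Step 6: alpha = 0.05. reject H0.

rho = 0.9429, p = 0.004805, reject H0 at alpha = 0.05.


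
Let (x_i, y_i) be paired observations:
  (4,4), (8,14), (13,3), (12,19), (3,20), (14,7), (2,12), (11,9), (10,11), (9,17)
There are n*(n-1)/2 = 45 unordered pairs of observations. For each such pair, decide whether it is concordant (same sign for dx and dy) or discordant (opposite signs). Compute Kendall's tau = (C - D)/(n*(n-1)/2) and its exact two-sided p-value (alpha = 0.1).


Step 1: Enumerate the 45 unordered pairs (i,j) with i<j and classify each by sign(x_j-x_i) * sign(y_j-y_i).
  (1,2):dx=+4,dy=+10->C; (1,3):dx=+9,dy=-1->D; (1,4):dx=+8,dy=+15->C; (1,5):dx=-1,dy=+16->D
  (1,6):dx=+10,dy=+3->C; (1,7):dx=-2,dy=+8->D; (1,8):dx=+7,dy=+5->C; (1,9):dx=+6,dy=+7->C
  (1,10):dx=+5,dy=+13->C; (2,3):dx=+5,dy=-11->D; (2,4):dx=+4,dy=+5->C; (2,5):dx=-5,dy=+6->D
  (2,6):dx=+6,dy=-7->D; (2,7):dx=-6,dy=-2->C; (2,8):dx=+3,dy=-5->D; (2,9):dx=+2,dy=-3->D
  (2,10):dx=+1,dy=+3->C; (3,4):dx=-1,dy=+16->D; (3,5):dx=-10,dy=+17->D; (3,6):dx=+1,dy=+4->C
  (3,7):dx=-11,dy=+9->D; (3,8):dx=-2,dy=+6->D; (3,9):dx=-3,dy=+8->D; (3,10):dx=-4,dy=+14->D
  (4,5):dx=-9,dy=+1->D; (4,6):dx=+2,dy=-12->D; (4,7):dx=-10,dy=-7->C; (4,8):dx=-1,dy=-10->C
  (4,9):dx=-2,dy=-8->C; (4,10):dx=-3,dy=-2->C; (5,6):dx=+11,dy=-13->D; (5,7):dx=-1,dy=-8->C
  (5,8):dx=+8,dy=-11->D; (5,9):dx=+7,dy=-9->D; (5,10):dx=+6,dy=-3->D; (6,7):dx=-12,dy=+5->D
  (6,8):dx=-3,dy=+2->D; (6,9):dx=-4,dy=+4->D; (6,10):dx=-5,dy=+10->D; (7,8):dx=+9,dy=-3->D
  (7,9):dx=+8,dy=-1->D; (7,10):dx=+7,dy=+5->C; (8,9):dx=-1,dy=+2->D; (8,10):dx=-2,dy=+8->D
  (9,10):dx=-1,dy=+6->D
Step 2: C = 16, D = 29, total pairs = 45.
Step 3: tau = (C - D)/(n(n-1)/2) = (16 - 29)/45 = -0.288889.
Step 4: Exact two-sided p-value (enumerate n! = 3628800 permutations of y under H0): p = 0.291248.
Step 5: alpha = 0.1. fail to reject H0.

tau_b = -0.2889 (C=16, D=29), p = 0.291248, fail to reject H0.


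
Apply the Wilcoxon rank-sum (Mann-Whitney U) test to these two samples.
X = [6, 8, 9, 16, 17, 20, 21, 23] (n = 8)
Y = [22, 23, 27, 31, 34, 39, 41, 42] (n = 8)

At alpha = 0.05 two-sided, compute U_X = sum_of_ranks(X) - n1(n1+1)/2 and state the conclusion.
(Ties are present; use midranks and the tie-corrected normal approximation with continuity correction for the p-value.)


Step 1: Combine and sort all 16 observations; assign midranks.
sorted (value, group): (6,X), (8,X), (9,X), (16,X), (17,X), (20,X), (21,X), (22,Y), (23,X), (23,Y), (27,Y), (31,Y), (34,Y), (39,Y), (41,Y), (42,Y)
ranks: 6->1, 8->2, 9->3, 16->4, 17->5, 20->6, 21->7, 22->8, 23->9.5, 23->9.5, 27->11, 31->12, 34->13, 39->14, 41->15, 42->16
Step 2: Rank sum for X: R1 = 1 + 2 + 3 + 4 + 5 + 6 + 7 + 9.5 = 37.5.
Step 3: U_X = R1 - n1(n1+1)/2 = 37.5 - 8*9/2 = 37.5 - 36 = 1.5.
       U_Y = n1*n2 - U_X = 64 - 1.5 = 62.5.
Step 4: Ties are present, so use the tie-corrected normal approximation (with continuity correction) for the p-value.
Step 5: p-value = 0.001616; compare to alpha = 0.05. reject H0.

U_X = 1.5, p = 0.001616, reject H0 at alpha = 0.05.


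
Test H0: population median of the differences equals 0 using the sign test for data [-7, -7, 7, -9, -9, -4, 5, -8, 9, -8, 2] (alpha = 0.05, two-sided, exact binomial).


Step 1: Discard zero differences. Original n = 11; n_eff = number of nonzero differences = 11.
Nonzero differences (with sign): -7, -7, +7, -9, -9, -4, +5, -8, +9, -8, +2
Step 2: Count signs: positive = 4, negative = 7.
Step 3: Under H0: P(positive) = 0.5, so the number of positives S ~ Bin(11, 0.5).
Step 4: Two-sided exact p-value = sum of Bin(11,0.5) probabilities at or below the observed probability = 0.548828.
Step 5: alpha = 0.05. fail to reject H0.

n_eff = 11, pos = 4, neg = 7, p = 0.548828, fail to reject H0.
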